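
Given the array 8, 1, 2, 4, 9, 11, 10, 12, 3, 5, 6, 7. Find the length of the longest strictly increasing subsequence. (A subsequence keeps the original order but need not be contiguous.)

6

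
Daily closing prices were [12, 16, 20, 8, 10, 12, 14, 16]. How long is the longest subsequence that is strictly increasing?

Let dp[i] be the length of the longest such subsequence ending at index i:
i:      1  2  3  4  5  6  7  8
a[i]:  12 16 20  8 10 12 14 16
dp:     1  2  3  1  2  3  4  5
Maximum dp value is 5.

5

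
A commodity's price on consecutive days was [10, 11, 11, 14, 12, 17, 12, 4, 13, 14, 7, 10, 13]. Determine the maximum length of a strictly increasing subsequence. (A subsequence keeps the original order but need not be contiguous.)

5

Track the smallest tail for each achievable length (strict):
10 → extends → [10]
11 → extends → [10, 11]
11 → already a tail → [10, 11]
14 → extends → [10, 11, 14]
12 → replaces 14 → [10, 11, 12]
17 → extends → [10, 11, 12, 17]
12 → already a tail → [10, 11, 12, 17]
4 → replaces 10 → [4, 11, 12, 17]
13 → replaces 17 → [4, 11, 12, 13]
14 → extends → [4, 11, 12, 13, 14]
7 → replaces 11 → [4, 7, 12, 13, 14]
10 → replaces 12 → [4, 7, 10, 13, 14]
13 → already a tail → [4, 7, 10, 13, 14]
Five tails, so the longest strictly increasing subsequence has length 5 (e.g. 10, 11, 12, 13, 14).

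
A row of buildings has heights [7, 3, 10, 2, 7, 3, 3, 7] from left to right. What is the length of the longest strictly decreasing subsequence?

Negate each value so 'decreasing' becomes 'increasing', then run patience tails on the negated sequence:
-7 → extends → [-7]
-3 → extends → [-7, -3]
-10 → replaces -7 → [-10, -3]
-2 → extends → [-10, -3, -2]
-7 → replaces -3 → [-10, -7, -2]
-3 → replaces -2 → [-10, -7, -3]
-3 → already a tail → [-10, -7, -3]
-7 → already a tail → [-10, -7, -3]
Three tails, so the longest strictly decreasing subsequence of the original has length 3.

3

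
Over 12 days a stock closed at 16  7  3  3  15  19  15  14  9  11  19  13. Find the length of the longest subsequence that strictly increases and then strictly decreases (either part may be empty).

6

inc[i] = longest strictly increasing subsequence ending at i; dec[i] = longest strictly decreasing subsequence starting at i:
i:      1  2  3  4  5  6  7  8  9 10 11 12
a[i]:  16  7  3  3 15 19 15 14  9 11 19 13
inc:    1  1  1  1  2  3  2  2  2  3  4  4
dec:    4  2  1  1  3  4  3  2  1  1  2  1
Best peak at i=6 (value 19): inc=3, dec=4, length 3+4−1 = 6.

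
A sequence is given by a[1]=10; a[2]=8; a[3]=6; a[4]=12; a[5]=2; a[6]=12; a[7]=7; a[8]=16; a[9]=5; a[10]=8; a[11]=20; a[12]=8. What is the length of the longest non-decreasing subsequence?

5

Let dp[i] be the length of the longest such subsequence ending at index i:
i:      1  2  3  4  5  6  7  8  9 10 11 12
a[i]:  10  8  6 12  2 12  7 16  5  8 20  8
dp:     1  1  1  2  1  3  2  4  2  3  5  4
Maximum dp value is 5.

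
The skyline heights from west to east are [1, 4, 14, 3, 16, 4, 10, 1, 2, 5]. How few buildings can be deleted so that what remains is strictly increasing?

6

Fewest deletions = n − (longest strictly increasing subsequence).
Patience tails:
1 → extends → [1]
4 → extends → [1, 4]
14 → extends → [1, 4, 14]
3 → replaces 4 → [1, 3, 14]
16 → extends → [1, 3, 14, 16]
4 → replaces 14 → [1, 3, 4, 16]
10 → replaces 16 → [1, 3, 4, 10]
1 → already a tail → [1, 3, 4, 10]
2 → replaces 3 → [1, 2, 4, 10]
5 → replaces 10 → [1, 2, 4, 5]
Longest strictly increasing subsequence has length 4, so deletions = 10 − 4 = 6.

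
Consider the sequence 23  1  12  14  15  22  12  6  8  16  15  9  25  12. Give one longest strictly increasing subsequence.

1, 12, 14, 15, 22, 25

Patience tails give the LIS length; then backtrack through the dp parents:
23 → extends → [23]
1 → replaces 23 → [1]
12 → extends → [1, 12]
14 → extends → [1, 12, 14]
15 → extends → [1, 12, 14, 15]
22 → extends → [1, 12, 14, 15, 22]
12 → already a tail → [1, 12, 14, 15, 22]
6 → replaces 12 → [1, 6, 14, 15, 22]
8 → replaces 14 → [1, 6, 8, 15, 22]
16 → replaces 22 → [1, 6, 8, 15, 16]
15 → already a tail → [1, 6, 8, 15, 16]
9 → replaces 15 → [1, 6, 8, 9, 16]
25 → extends → [1, 6, 8, 9, 16, 25]
12 → replaces 16 → [1, 6, 8, 9, 12, 25]
Length 6; one witness is 1, 12, 14, 15, 22, 25.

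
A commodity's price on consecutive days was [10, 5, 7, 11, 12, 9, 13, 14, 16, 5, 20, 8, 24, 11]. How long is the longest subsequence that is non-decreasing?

Track the smallest tail for each achievable length (allowing ties):
10 → extends → [10]
5 → replaces 10 → [5]
7 → extends → [5, 7]
11 → extends → [5, 7, 11]
12 → extends → [5, 7, 11, 12]
9 → replaces 11 → [5, 7, 9, 12]
13 → extends → [5, 7, 9, 12, 13]
14 → extends → [5, 7, 9, 12, 13, 14]
16 → extends → [5, 7, 9, 12, 13, 14, 16]
5 → replaces 7 → [5, 5, 9, 12, 13, 14, 16]
20 → extends → [5, 5, 9, 12, 13, 14, 16, 20]
8 → replaces 9 → [5, 5, 8, 12, 13, 14, 16, 20]
24 → extends → [5, 5, 8, 12, 13, 14, 16, 20, 24]
11 → replaces 12 → [5, 5, 8, 11, 13, 14, 16, 20, 24]
Nine tails, so the longest non-decreasing subsequence has length 9 (e.g. 5, 7, 11, 12, 13, 14, 16, 20, 24).

9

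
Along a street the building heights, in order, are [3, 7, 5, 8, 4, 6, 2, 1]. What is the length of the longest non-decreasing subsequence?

3

Let dp[i] be the length of the longest such subsequence ending at index i:
i:     1 2 3 4 5 6 7 8
a[i]:  3 7 5 8 4 6 2 1
dp:    1 2 2 3 2 3 1 1
Maximum dp value is 3.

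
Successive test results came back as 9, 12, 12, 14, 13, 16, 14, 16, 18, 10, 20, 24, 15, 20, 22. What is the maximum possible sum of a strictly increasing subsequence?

Let S[i] be the best sum of a strictly increasing subsequence ending at i:
i:       1   2   3   4   5   6   7   8   9  10  11  12  13  14  15
a[i]:    9  12  12  14  13  16  14  16  18  10  20  24  15  20  22
S:       9  21  21  35  34  51  48  64  82  19 102 126  63 102 124
Maximum is 126 (e.g. 9 + 12 + 13 + 14 + 16 + 18 + 20 + 24).

126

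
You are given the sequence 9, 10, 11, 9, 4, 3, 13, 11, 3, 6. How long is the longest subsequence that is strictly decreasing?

4

Negate each value so 'decreasing' becomes 'increasing', then run patience tails on the negated sequence:
-9 → extends → [-9]
-10 → replaces -9 → [-10]
-11 → replaces -10 → [-11]
-9 → extends → [-11, -9]
-4 → extends → [-11, -9, -4]
-3 → extends → [-11, -9, -4, -3]
-13 → replaces -11 → [-13, -9, -4, -3]
-11 → replaces -9 → [-13, -11, -4, -3]
-3 → already a tail → [-13, -11, -4, -3]
-6 → replaces -4 → [-13, -11, -6, -3]
Four tails, so the longest strictly decreasing subsequence of the original has length 4.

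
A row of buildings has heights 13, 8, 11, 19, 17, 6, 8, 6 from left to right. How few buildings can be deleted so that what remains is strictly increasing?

5

Fewest deletions = n − (longest strictly increasing subsequence).
i:      1  2  3  4  5  6  7  8
a[i]:  13  8 11 19 17  6  8  6
dp:     1  1  2  3  3  1  2  1
max dp = 3, so deletions = 8 − 3 = 5.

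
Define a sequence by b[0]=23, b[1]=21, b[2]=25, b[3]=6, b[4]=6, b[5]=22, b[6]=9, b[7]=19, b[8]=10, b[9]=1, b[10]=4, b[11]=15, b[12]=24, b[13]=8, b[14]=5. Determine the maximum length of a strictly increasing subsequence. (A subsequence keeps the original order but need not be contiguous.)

Let dp[i] be the length of the longest such subsequence ending at index i:
i:      0  1  2  3  4  5  6  7  8  9 10 11 12 13 14
b[i]:  23 21 25  6  6 22  9 19 10  1  4 15 24  8  5
dp:     1  1  2  1  1  2  2  3  3  1  2  4  5  3  3
Maximum dp value is 5.

5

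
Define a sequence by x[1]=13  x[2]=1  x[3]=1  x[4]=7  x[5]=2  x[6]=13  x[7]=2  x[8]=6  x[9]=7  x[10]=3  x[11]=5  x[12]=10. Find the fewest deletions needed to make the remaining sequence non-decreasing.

Fewest deletions = n − (longest non-decreasing subsequence).
Patience tails:
13 → extends → [13]
1 → replaces 13 → [1]
1 → extends → [1, 1]
7 → extends → [1, 1, 7]
2 → replaces 7 → [1, 1, 2]
13 → extends → [1, 1, 2, 13]
2 → replaces 13 → [1, 1, 2, 2]
6 → extends → [1, 1, 2, 2, 6]
7 → extends → [1, 1, 2, 2, 6, 7]
3 → replaces 6 → [1, 1, 2, 2, 3, 7]
5 → replaces 7 → [1, 1, 2, 2, 3, 5]
10 → extends → [1, 1, 2, 2, 3, 5, 10]
Longest non-decreasing subsequence has length 7, so deletions = 12 − 7 = 5.

5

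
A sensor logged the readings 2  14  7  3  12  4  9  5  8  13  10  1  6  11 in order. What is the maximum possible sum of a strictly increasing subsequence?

43

Let S[i] be the best sum of a strictly increasing subsequence ending at i:
i:      1  2  3  4  5  6  7  8  9 10 11 12 13 14
a[i]:   2 14  7  3 12  4  9  5  8 13 10  1  6 11
S:      2 16  9  5 21  9 18 14 22 35 32  1 20 43
Maximum is 43 (e.g. 2 + 3 + 4 + 5 + 8 + 10 + 11).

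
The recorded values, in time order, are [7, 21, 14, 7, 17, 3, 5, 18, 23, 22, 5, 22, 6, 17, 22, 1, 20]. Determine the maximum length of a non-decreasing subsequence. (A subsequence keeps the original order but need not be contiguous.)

Track the smallest tail for each achievable length (allowing ties):
7 → extends → [7]
21 → extends → [7, 21]
14 → replaces 21 → [7, 14]
7 → replaces 14 → [7, 7]
17 → extends → [7, 7, 17]
3 → replaces 7 → [3, 7, 17]
5 → replaces 7 → [3, 5, 17]
18 → extends → [3, 5, 17, 18]
23 → extends → [3, 5, 17, 18, 23]
22 → replaces 23 → [3, 5, 17, 18, 22]
5 → replaces 17 → [3, 5, 5, 18, 22]
22 → extends → [3, 5, 5, 18, 22, 22]
6 → replaces 18 → [3, 5, 5, 6, 22, 22]
17 → replaces 22 → [3, 5, 5, 6, 17, 22]
22 → extends → [3, 5, 5, 6, 17, 22, 22]
1 → replaces 3 → [1, 5, 5, 6, 17, 22, 22]
20 → replaces 22 → [1, 5, 5, 6, 17, 20, 22]
Seven tails, so the longest non-decreasing subsequence has length 7 (e.g. 7, 14, 17, 18, 22, 22, 22).

7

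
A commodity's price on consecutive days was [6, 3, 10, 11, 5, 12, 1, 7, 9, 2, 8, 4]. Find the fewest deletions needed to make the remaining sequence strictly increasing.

Fewest deletions = n − (longest strictly increasing subsequence).
Patience tails:
6 → extends → [6]
3 → replaces 6 → [3]
10 → extends → [3, 10]
11 → extends → [3, 10, 11]
5 → replaces 10 → [3, 5, 11]
12 → extends → [3, 5, 11, 12]
1 → replaces 3 → [1, 5, 11, 12]
7 → replaces 11 → [1, 5, 7, 12]
9 → replaces 12 → [1, 5, 7, 9]
2 → replaces 5 → [1, 2, 7, 9]
8 → replaces 9 → [1, 2, 7, 8]
4 → replaces 7 → [1, 2, 4, 8]
Longest strictly increasing subsequence has length 4, so deletions = 12 − 4 = 8.

8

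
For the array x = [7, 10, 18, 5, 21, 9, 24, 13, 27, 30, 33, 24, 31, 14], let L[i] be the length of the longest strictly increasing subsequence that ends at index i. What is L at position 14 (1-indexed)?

4

dp[i] = 1 + max{dp[j] : j<i, x[j]<x[i]} (or 1 if no such j):
i:      1  2  3  4  5  6  7  8  9 10 11 12 13 14
x[i]:   7 10 18  5 21  9 24 13 27 30 33 24 31 14
dp:     1  2  3  1  4  2  5  3  6  7  8  5  8  4
At index 14 the value is 4.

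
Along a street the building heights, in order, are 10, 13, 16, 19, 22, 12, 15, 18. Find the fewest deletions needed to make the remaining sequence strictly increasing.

3

Fewest deletions = n − (longest strictly increasing subsequence).
i:      1  2  3  4  5  6  7  8
a[i]:  10 13 16 19 22 12 15 18
dp:     1  2  3  4  5  2  3  4
max dp = 5, so deletions = 8 − 5 = 3.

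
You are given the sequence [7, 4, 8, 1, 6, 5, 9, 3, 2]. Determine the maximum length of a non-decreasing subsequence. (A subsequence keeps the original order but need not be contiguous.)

3

Let dp[i] be the length of the longest such subsequence ending at index i:
i:     1 2 3 4 5 6 7 8 9
a[i]:  7 4 8 1 6 5 9 3 2
dp:    1 1 2 1 2 2 3 2 2
Maximum dp value is 3.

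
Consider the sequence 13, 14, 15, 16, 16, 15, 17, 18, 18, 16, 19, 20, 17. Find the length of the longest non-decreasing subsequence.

10

Let dp[i] be the length of the longest such subsequence ending at index i:
i:      1  2  3  4  5  6  7  8  9 10 11 12 13
a[i]:  13 14 15 16 16 15 17 18 18 16 19 20 17
dp:     1  2  3  4  5  4  6  7  8  6  9 10  7
Maximum dp value is 10.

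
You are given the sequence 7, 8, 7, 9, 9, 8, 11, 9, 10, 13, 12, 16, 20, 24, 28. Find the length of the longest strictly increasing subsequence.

Track the smallest tail for each achievable length (strict):
7 → extends → [7]
8 → extends → [7, 8]
7 → already a tail → [7, 8]
9 → extends → [7, 8, 9]
9 → already a tail → [7, 8, 9]
8 → already a tail → [7, 8, 9]
11 → extends → [7, 8, 9, 11]
9 → already a tail → [7, 8, 9, 11]
10 → replaces 11 → [7, 8, 9, 10]
13 → extends → [7, 8, 9, 10, 13]
12 → replaces 13 → [7, 8, 9, 10, 12]
16 → extends → [7, 8, 9, 10, 12, 16]
20 → extends → [7, 8, 9, 10, 12, 16, 20]
24 → extends → [7, 8, 9, 10, 12, 16, 20, 24]
28 → extends → [7, 8, 9, 10, 12, 16, 20, 24, 28]
Nine tails, so the longest strictly increasing subsequence has length 9 (e.g. 7, 8, 9, 11, 13, 16, 20, 24, 28).

9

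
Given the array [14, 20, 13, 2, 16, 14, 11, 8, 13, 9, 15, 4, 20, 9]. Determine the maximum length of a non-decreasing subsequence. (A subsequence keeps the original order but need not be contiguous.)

5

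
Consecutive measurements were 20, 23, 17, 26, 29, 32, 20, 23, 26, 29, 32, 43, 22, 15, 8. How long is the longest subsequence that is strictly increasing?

7

Let dp[i] be the length of the longest such subsequence ending at index i:
i:      1  2  3  4  5  6  7  8  9 10 11 12 13 14 15
a[i]:  20 23 17 26 29 32 20 23 26 29 32 43 22 15  8
dp:     1  2  1  3  4  5  2  3  4  5  6  7  3  1  1
Maximum dp value is 7.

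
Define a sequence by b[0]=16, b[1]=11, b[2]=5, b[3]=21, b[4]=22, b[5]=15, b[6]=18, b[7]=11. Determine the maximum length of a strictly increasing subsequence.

3

Let dp[i] be the length of the longest such subsequence ending at index i:
i:      0  1  2  3  4  5  6  7
b[i]:  16 11  5 21 22 15 18 11
dp:     1  1  1  2  3  2  3  2
Maximum dp value is 3.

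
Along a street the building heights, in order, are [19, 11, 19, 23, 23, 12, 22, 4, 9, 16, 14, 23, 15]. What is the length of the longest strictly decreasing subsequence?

4

Negate each value so 'decreasing' becomes 'increasing', then run patience tails on the negated sequence:
-19 → extends → [-19]
-11 → extends → [-19, -11]
-19 → already a tail → [-19, -11]
-23 → replaces -19 → [-23, -11]
-23 → already a tail → [-23, -11]
-12 → replaces -11 → [-23, -12]
-22 → replaces -12 → [-23, -22]
-4 → extends → [-23, -22, -4]
-9 → replaces -4 → [-23, -22, -9]
-16 → replaces -9 → [-23, -22, -16]
-14 → extends → [-23, -22, -16, -14]
-23 → already a tail → [-23, -22, -16, -14]
-15 → replaces -14 → [-23, -22, -16, -15]
Four tails, so the longest strictly decreasing subsequence of the original has length 4.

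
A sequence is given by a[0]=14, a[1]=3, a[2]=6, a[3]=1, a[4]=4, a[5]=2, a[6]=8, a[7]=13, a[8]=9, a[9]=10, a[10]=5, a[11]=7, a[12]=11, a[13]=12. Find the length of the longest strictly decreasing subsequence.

Let dp[i] be the longest strictly decreasing subsequence ending at i:
i:      0  1  2  3  4  5  6  7  8  9 10 11 12 13
a[i]:  14  3  6  1  4  2  8 13  9 10  5  7 11 12
dp:     1  2  2  3  3  4  2  2  3  3  4  4  3  3
Maximum is 4.

4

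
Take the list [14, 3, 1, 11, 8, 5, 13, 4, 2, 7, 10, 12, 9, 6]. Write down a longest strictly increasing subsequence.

3, 5, 7, 10, 12

Patience tails give the LIS length; then backtrack through the dp parents:
14 → extends → [14]
3 → replaces 14 → [3]
1 → replaces 3 → [1]
11 → extends → [1, 11]
8 → replaces 11 → [1, 8]
5 → replaces 8 → [1, 5]
13 → extends → [1, 5, 13]
4 → replaces 5 → [1, 4, 13]
2 → replaces 4 → [1, 2, 13]
7 → replaces 13 → [1, 2, 7]
10 → extends → [1, 2, 7, 10]
12 → extends → [1, 2, 7, 10, 12]
9 → replaces 10 → [1, 2, 7, 9, 12]
6 → replaces 7 → [1, 2, 6, 9, 12]
Length 5; one witness is 3, 5, 7, 10, 12.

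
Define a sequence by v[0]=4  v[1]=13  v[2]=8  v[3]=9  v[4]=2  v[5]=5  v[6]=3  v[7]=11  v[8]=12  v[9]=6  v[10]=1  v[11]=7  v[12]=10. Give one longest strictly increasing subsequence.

Patience tails give the LIS length; then backtrack through the dp parents:
4 → extends → [4]
13 → extends → [4, 13]
8 → replaces 13 → [4, 8]
9 → extends → [4, 8, 9]
2 → replaces 4 → [2, 8, 9]
5 → replaces 8 → [2, 5, 9]
3 → replaces 5 → [2, 3, 9]
11 → extends → [2, 3, 9, 11]
12 → extends → [2, 3, 9, 11, 12]
6 → replaces 9 → [2, 3, 6, 11, 12]
1 → replaces 2 → [1, 3, 6, 11, 12]
7 → replaces 11 → [1, 3, 6, 7, 12]
10 → replaces 12 → [1, 3, 6, 7, 10]
Length 5; one witness is 4, 8, 9, 11, 12.

4, 8, 9, 11, 12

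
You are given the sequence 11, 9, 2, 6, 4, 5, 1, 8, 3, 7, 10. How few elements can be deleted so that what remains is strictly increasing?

Fewest deletions = n − (longest strictly increasing subsequence).
Patience tails:
11 → extends → [11]
9 → replaces 11 → [9]
2 → replaces 9 → [2]
6 → extends → [2, 6]
4 → replaces 6 → [2, 4]
5 → extends → [2, 4, 5]
1 → replaces 2 → [1, 4, 5]
8 → extends → [1, 4, 5, 8]
3 → replaces 4 → [1, 3, 5, 8]
7 → replaces 8 → [1, 3, 5, 7]
10 → extends → [1, 3, 5, 7, 10]
Longest strictly increasing subsequence has length 5, so deletions = 11 − 5 = 6.

6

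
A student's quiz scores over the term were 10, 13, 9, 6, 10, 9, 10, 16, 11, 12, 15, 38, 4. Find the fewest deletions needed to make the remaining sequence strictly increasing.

6

Fewest deletions = n − (longest strictly increasing subsequence).
Patience tails:
10 → extends → [10]
13 → extends → [10, 13]
9 → replaces 10 → [9, 13]
6 → replaces 9 → [6, 13]
10 → replaces 13 → [6, 10]
9 → replaces 10 → [6, 9]
10 → extends → [6, 9, 10]
16 → extends → [6, 9, 10, 16]
11 → replaces 16 → [6, 9, 10, 11]
12 → extends → [6, 9, 10, 11, 12]
15 → extends → [6, 9, 10, 11, 12, 15]
38 → extends → [6, 9, 10, 11, 12, 15, 38]
4 → replaces 6 → [4, 9, 10, 11, 12, 15, 38]
Longest strictly increasing subsequence has length 7, so deletions = 13 − 7 = 6.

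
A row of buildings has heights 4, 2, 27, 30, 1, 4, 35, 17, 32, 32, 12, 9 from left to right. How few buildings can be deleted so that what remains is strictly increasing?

Fewest deletions = n − (longest strictly increasing subsequence).
i:      1  2  3  4  5  6  7  8  9 10 11 12
a[i]:   4  2 27 30  1  4 35 17 32 32 12  9
dp:     1  1  2  3  1  2  4  3  4  4  3  3
max dp = 4, so deletions = 12 − 4 = 8.

8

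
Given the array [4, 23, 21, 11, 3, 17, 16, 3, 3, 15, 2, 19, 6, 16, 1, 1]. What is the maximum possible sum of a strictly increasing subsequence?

51

Let S[i] be the best sum of a strictly increasing subsequence ending at i:
i:      1  2  3  4  5  6  7  8  9 10 11 12 13 14 15 16
a[i]:   4 23 21 11  3 17 16  3  3 15  2 19  6 16  1  1
S:      4 27 25 15  3 32 31  3  3 30  2 51 10 46  1  1
Maximum is 51 (e.g. 4 + 11 + 17 + 19).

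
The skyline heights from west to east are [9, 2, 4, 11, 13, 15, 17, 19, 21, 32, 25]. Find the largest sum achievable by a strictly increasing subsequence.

Let S[i] be the best sum of a strictly increasing subsequence ending at i:
i:       1   2   3   4   5   6   7   8   9  10  11
a[i]:    9   2   4  11  13  15  17  19  21  32  25
S:       9   2   6  20  33  48  65  84 105 137 130
Maximum is 137 (e.g. 9 + 11 + 13 + 15 + 17 + 19 + 21 + 32).

137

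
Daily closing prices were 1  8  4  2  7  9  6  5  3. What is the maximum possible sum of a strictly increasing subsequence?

21

Let S[i] be the best sum of a strictly increasing subsequence ending at i:
i:      1  2  3  4  5  6  7  8  9
a[i]:   1  8  4  2  7  9  6  5  3
S:      1  9  5  3 12 21 11 10  6
Maximum is 21 (e.g. 1 + 4 + 7 + 9).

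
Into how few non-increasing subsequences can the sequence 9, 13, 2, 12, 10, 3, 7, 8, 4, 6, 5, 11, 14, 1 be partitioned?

Place each on the leftmost legal pile:
9 → new pile 1 (tops now [9])
13 → new pile 2 (tops now [9, 13])
2 → pile 1 (tops now [2, 13])
12 → pile 2 (tops now [2, 12])
10 → pile 2 (tops now [2, 10])
3 → pile 2 (tops now [2, 3])
7 → new pile 3 (tops now [2, 3, 7])
8 → new pile 4 (tops now [2, 3, 7, 8])
4 → pile 3 (tops now [2, 3, 4, 8])
6 → pile 4 (tops now [2, 3, 4, 6])
5 → pile 4 (tops now [2, 3, 4, 5])
11 → new pile 5 (tops now [2, 3, 4, 5, 11])
14 → new pile 6 (tops now [2, 3, 4, 5, 11, 14])
1 → pile 1 (tops now [1, 3, 4, 5, 11, 14])
Six piles.

6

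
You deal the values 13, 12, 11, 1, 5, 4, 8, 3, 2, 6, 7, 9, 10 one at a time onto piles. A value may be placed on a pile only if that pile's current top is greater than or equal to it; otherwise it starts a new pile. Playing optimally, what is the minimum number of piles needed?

6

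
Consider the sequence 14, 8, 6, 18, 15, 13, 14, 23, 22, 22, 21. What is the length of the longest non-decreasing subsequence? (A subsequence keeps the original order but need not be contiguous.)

5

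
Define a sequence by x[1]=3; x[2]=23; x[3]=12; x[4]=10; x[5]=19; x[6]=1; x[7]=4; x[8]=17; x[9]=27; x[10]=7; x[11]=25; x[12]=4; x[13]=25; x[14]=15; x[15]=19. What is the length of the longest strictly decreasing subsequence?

5

Let dp[i] be the longest strictly decreasing subsequence ending at i:
i:      1  2  3  4  5  6  7  8  9 10 11 12 13 14 15
x[i]:   3 23 12 10 19  1  4 17 27  7 25  4 25 15 19
dp:     1  1  2  3  2  4  4  3  1  4  2  5  2  4  3
Maximum is 5.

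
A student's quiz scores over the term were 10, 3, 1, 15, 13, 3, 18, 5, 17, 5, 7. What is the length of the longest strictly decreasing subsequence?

Negate each value so 'decreasing' becomes 'increasing', then run patience tails on the negated sequence:
-10 → extends → [-10]
-3 → extends → [-10, -3]
-1 → extends → [-10, -3, -1]
-15 → replaces -10 → [-15, -3, -1]
-13 → replaces -3 → [-15, -13, -1]
-3 → replaces -1 → [-15, -13, -3]
-18 → replaces -15 → [-18, -13, -3]
-5 → replaces -3 → [-18, -13, -5]
-17 → replaces -13 → [-18, -17, -5]
-5 → already a tail → [-18, -17, -5]
-7 → replaces -5 → [-18, -17, -7]
Three tails, so the longest strictly decreasing subsequence of the original has length 3.

3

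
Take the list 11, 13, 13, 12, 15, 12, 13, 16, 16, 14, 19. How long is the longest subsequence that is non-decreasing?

7

Track the smallest tail for each achievable length (allowing ties):
11 → extends → [11]
13 → extends → [11, 13]
13 → extends → [11, 13, 13]
12 → replaces 13 → [11, 12, 13]
15 → extends → [11, 12, 13, 15]
12 → replaces 13 → [11, 12, 12, 15]
13 → replaces 15 → [11, 12, 12, 13]
16 → extends → [11, 12, 12, 13, 16]
16 → extends → [11, 12, 12, 13, 16, 16]
14 → replaces 16 → [11, 12, 12, 13, 14, 16]
19 → extends → [11, 12, 12, 13, 14, 16, 19]
Seven tails, so the longest non-decreasing subsequence has length 7 (e.g. 11, 13, 13, 15, 16, 16, 19).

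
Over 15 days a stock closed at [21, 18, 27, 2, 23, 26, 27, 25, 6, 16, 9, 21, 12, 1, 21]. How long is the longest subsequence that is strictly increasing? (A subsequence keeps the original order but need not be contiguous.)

5

Track the smallest tail for each achievable length (strict):
21 → extends → [21]
18 → replaces 21 → [18]
27 → extends → [18, 27]
2 → replaces 18 → [2, 27]
23 → replaces 27 → [2, 23]
26 → extends → [2, 23, 26]
27 → extends → [2, 23, 26, 27]
25 → replaces 26 → [2, 23, 25, 27]
6 → replaces 23 → [2, 6, 25, 27]
16 → replaces 25 → [2, 6, 16, 27]
9 → replaces 16 → [2, 6, 9, 27]
21 → replaces 27 → [2, 6, 9, 21]
12 → replaces 21 → [2, 6, 9, 12]
1 → replaces 2 → [1, 6, 9, 12]
21 → extends → [1, 6, 9, 12, 21]
Five tails, so the longest strictly increasing subsequence has length 5 (e.g. 2, 6, 9, 12, 21).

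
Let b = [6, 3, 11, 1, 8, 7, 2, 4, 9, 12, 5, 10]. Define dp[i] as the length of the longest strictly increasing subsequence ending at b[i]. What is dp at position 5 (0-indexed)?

dp[i] = 1 + max{dp[j] : j<i, b[j]<b[i]} (or 1 if no such j):
i:      0  1  2  3  4  5  6  7  8  9 10 11
b[i]:   6  3 11  1  8  7  2  4  9 12  5 10
dp:     1  1  2  1  2  2  2  3  4  5  4  5
At index 5 the value is 2.

2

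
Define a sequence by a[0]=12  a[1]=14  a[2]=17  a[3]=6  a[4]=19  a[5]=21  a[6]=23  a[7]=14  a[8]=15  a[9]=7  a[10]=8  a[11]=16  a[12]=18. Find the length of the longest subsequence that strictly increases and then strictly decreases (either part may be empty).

inc[i] = longest strictly increasing subsequence ending at i; dec[i] = longest strictly decreasing subsequence starting at i:
i:      0  1  2  3  4  5  6  7  8  9 10 11 12
a[i]:  12 14 17  6 19 21 23 14 15  7  8 16 18
inc:    1  2  3  1  4  5  6  2  3  2  3  4  5
dec:    2  2  3  1  3  3  3  2  2  1  1  1  1
Best peak at i=6 (value 23): inc=6, dec=3, length 6+3−1 = 8.

8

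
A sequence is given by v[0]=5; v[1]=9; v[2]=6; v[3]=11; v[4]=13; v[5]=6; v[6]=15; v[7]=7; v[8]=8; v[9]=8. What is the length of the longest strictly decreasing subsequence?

2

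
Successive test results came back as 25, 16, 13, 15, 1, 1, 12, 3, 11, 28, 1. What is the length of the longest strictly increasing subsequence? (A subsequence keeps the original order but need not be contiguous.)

4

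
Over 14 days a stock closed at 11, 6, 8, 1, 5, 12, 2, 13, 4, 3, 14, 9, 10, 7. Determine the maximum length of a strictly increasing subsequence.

Track the smallest tail for each achievable length (strict):
11 → extends → [11]
6 → replaces 11 → [6]
8 → extends → [6, 8]
1 → replaces 6 → [1, 8]
5 → replaces 8 → [1, 5]
12 → extends → [1, 5, 12]
2 → replaces 5 → [1, 2, 12]
13 → extends → [1, 2, 12, 13]
4 → replaces 12 → [1, 2, 4, 13]
3 → replaces 4 → [1, 2, 3, 13]
14 → extends → [1, 2, 3, 13, 14]
9 → replaces 13 → [1, 2, 3, 9, 14]
10 → replaces 14 → [1, 2, 3, 9, 10]
7 → replaces 9 → [1, 2, 3, 7, 10]
Five tails, so the longest strictly increasing subsequence has length 5 (e.g. 6, 8, 12, 13, 14).

5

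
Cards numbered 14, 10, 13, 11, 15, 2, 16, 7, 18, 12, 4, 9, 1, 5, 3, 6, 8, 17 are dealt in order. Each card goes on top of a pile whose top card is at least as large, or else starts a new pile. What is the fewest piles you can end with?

6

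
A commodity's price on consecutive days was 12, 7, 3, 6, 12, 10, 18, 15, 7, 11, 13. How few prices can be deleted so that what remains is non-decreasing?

Fewest deletions = n − (longest non-decreasing subsequence).
Patience tails:
12 → extends → [12]
7 → replaces 12 → [7]
3 → replaces 7 → [3]
6 → extends → [3, 6]
12 → extends → [3, 6, 12]
10 → replaces 12 → [3, 6, 10]
18 → extends → [3, 6, 10, 18]
15 → replaces 18 → [3, 6, 10, 15]
7 → replaces 10 → [3, 6, 7, 15]
11 → replaces 15 → [3, 6, 7, 11]
13 → extends → [3, 6, 7, 11, 13]
Longest non-decreasing subsequence has length 5, so deletions = 11 − 5 = 6.

6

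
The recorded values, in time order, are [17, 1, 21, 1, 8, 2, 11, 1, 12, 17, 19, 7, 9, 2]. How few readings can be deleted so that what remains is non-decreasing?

7

Fewest deletions = n − (longest non-decreasing subsequence).
i:      1  2  3  4  5  6  7  8  9 10 11 12 13 14
a[i]:  17  1 21  1  8  2 11  1 12 17 19  7  9  2
dp:     1  1  2  2  3  3  4  3  5  6  7  4  5  4
max dp = 7, so deletions = 14 − 7 = 7.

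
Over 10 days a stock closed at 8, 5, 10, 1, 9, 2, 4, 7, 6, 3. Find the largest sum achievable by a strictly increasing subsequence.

18

Let S[i] be the best sum of a strictly increasing subsequence ending at i:
i:      1  2  3  4  5  6  7  8  9 10
a[i]:   8  5 10  1  9  2  4  7  6  3
S:      8  5 18  1 17  3  7 14 13  6
Maximum is 18 (e.g. 8 + 10).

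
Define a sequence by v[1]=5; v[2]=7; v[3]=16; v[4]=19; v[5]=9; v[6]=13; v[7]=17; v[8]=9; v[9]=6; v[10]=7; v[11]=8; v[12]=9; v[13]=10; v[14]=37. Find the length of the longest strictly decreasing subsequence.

Negate each value so 'decreasing' becomes 'increasing', then run patience tails on the negated sequence:
-5 → extends → [-5]
-7 → replaces -5 → [-7]
-16 → replaces -7 → [-16]
-19 → replaces -16 → [-19]
-9 → extends → [-19, -9]
-13 → replaces -9 → [-19, -13]
-17 → replaces -13 → [-19, -17]
-9 → extends → [-19, -17, -9]
-6 → extends → [-19, -17, -9, -6]
-7 → replaces -6 → [-19, -17, -9, -7]
-8 → replaces -7 → [-19, -17, -9, -8]
-9 → already a tail → [-19, -17, -9, -8]
-10 → replaces -9 → [-19, -17, -10, -8]
-37 → replaces -19 → [-37, -17, -10, -8]
Four tails, so the longest strictly decreasing subsequence of the original has length 4.

4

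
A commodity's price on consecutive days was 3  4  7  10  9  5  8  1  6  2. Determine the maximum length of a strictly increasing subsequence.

4

Track the smallest tail for each achievable length (strict):
3 → extends → [3]
4 → extends → [3, 4]
7 → extends → [3, 4, 7]
10 → extends → [3, 4, 7, 10]
9 → replaces 10 → [3, 4, 7, 9]
5 → replaces 7 → [3, 4, 5, 9]
8 → replaces 9 → [3, 4, 5, 8]
1 → replaces 3 → [1, 4, 5, 8]
6 → replaces 8 → [1, 4, 5, 6]
2 → replaces 4 → [1, 2, 5, 6]
Four tails, so the longest strictly increasing subsequence has length 4 (e.g. 3, 4, 7, 10).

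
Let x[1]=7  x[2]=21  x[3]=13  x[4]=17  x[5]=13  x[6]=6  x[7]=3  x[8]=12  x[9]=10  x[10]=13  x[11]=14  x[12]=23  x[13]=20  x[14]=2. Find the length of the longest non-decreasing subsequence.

Track the smallest tail for each achievable length (allowing ties):
7 → extends → [7]
21 → extends → [7, 21]
13 → replaces 21 → [7, 13]
17 → extends → [7, 13, 17]
13 → replaces 17 → [7, 13, 13]
6 → replaces 7 → [6, 13, 13]
3 → replaces 6 → [3, 13, 13]
12 → replaces 13 → [3, 12, 13]
10 → replaces 12 → [3, 10, 13]
13 → extends → [3, 10, 13, 13]
14 → extends → [3, 10, 13, 13, 14]
23 → extends → [3, 10, 13, 13, 14, 23]
20 → replaces 23 → [3, 10, 13, 13, 14, 20]
2 → replaces 3 → [2, 10, 13, 13, 14, 20]
Six tails, so the longest non-decreasing subsequence has length 6 (e.g. 7, 13, 13, 13, 14, 23).

6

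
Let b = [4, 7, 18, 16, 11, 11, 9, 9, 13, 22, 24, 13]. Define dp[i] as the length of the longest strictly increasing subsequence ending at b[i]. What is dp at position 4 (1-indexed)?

dp[i] = 1 + max{dp[j] : j<i, b[j]<b[i]} (or 1 if no such j):
i:      1  2  3  4  5  6  7  8  9 10 11 12
b[i]:   4  7 18 16 11 11  9  9 13 22 24 13
dp:     1  2  3  3  3  3  3  3  4  5  6  4
At index 4 the value is 3.

3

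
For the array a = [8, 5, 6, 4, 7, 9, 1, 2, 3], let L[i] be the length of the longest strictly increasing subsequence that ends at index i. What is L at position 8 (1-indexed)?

dp[i] = 1 + max{dp[j] : j<i, a[j]<a[i]} (or 1 if no such j):
i:     1 2 3 4 5 6 7 8 9
a[i]:  8 5 6 4 7 9 1 2 3
dp:    1 1 2 1 3 4 1 2 3
At index 8 the value is 2.

2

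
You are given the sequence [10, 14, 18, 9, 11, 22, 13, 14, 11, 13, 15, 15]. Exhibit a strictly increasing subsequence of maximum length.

10, 11, 13, 14, 15

Patience tails give the LIS length; then backtrack through the dp parents:
10 → extends → [10]
14 → extends → [10, 14]
18 → extends → [10, 14, 18]
9 → replaces 10 → [9, 14, 18]
11 → replaces 14 → [9, 11, 18]
22 → extends → [9, 11, 18, 22]
13 → replaces 18 → [9, 11, 13, 22]
14 → replaces 22 → [9, 11, 13, 14]
11 → already a tail → [9, 11, 13, 14]
13 → already a tail → [9, 11, 13, 14]
15 → extends → [9, 11, 13, 14, 15]
15 → already a tail → [9, 11, 13, 14, 15]
Length 5; one witness is 10, 11, 13, 14, 15.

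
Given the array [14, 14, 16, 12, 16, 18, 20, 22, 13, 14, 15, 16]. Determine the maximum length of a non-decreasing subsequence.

Track the smallest tail for each achievable length (allowing ties):
14 → extends → [14]
14 → extends → [14, 14]
16 → extends → [14, 14, 16]
12 → replaces 14 → [12, 14, 16]
16 → extends → [12, 14, 16, 16]
18 → extends → [12, 14, 16, 16, 18]
20 → extends → [12, 14, 16, 16, 18, 20]
22 → extends → [12, 14, 16, 16, 18, 20, 22]
13 → replaces 14 → [12, 13, 16, 16, 18, 20, 22]
14 → replaces 16 → [12, 13, 14, 16, 18, 20, 22]
15 → replaces 16 → [12, 13, 14, 15, 18, 20, 22]
16 → replaces 18 → [12, 13, 14, 15, 16, 20, 22]
Seven tails, so the longest non-decreasing subsequence has length 7 (e.g. 14, 14, 16, 16, 18, 20, 22).

7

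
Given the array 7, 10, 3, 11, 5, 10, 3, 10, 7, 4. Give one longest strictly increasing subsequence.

Patience tails give the LIS length; then backtrack through the dp parents:
7 → extends → [7]
10 → extends → [7, 10]
3 → replaces 7 → [3, 10]
11 → extends → [3, 10, 11]
5 → replaces 10 → [3, 5, 11]
10 → replaces 11 → [3, 5, 10]
3 → already a tail → [3, 5, 10]
10 → already a tail → [3, 5, 10]
7 → replaces 10 → [3, 5, 7]
4 → replaces 5 → [3, 4, 7]
Length 3; one witness is 7, 10, 11.

7, 10, 11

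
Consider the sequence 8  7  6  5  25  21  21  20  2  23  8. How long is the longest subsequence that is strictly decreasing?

5

Let dp[i] be the longest strictly decreasing subsequence ending at i:
i:      1  2  3  4  5  6  7  8  9 10 11
a[i]:   8  7  6  5 25 21 21 20  2 23  8
dp:     1  2  3  4  1  2  2  3  5  2  4
Maximum is 5.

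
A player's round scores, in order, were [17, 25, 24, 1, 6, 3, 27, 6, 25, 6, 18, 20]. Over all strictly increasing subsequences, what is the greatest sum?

Let S[i] be the best sum of a strictly increasing subsequence ending at i:
i:      1  2  3  4  5  6  7  8  9 10 11 12
a[i]:  17 25 24  1  6  3 27  6 25  6 18 20
S:     17 42 41  1  7  4 69 10 66 10 35 55
Maximum is 69 (e.g. 17 + 25 + 27).

69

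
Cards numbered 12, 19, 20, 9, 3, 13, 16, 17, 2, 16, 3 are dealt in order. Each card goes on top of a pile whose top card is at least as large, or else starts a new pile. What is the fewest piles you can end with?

4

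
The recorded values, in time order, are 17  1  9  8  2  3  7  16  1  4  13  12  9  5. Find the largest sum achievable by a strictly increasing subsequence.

29

Let S[i] be the best sum of a strictly increasing subsequence ending at i:
i:      1  2  3  4  5  6  7  8  9 10 11 12 13 14
a[i]:  17  1  9  8  2  3  7 16  1  4 13 12  9  5
S:     17  1 10  9  3  6 13 29  1 10 26 25 22 15
Maximum is 29 (e.g. 1 + 2 + 3 + 7 + 16).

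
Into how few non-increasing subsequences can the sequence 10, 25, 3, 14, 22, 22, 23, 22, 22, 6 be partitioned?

4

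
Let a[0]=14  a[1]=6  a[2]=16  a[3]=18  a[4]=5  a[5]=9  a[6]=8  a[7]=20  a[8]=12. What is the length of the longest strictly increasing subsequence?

4

Let dp[i] be the length of the longest such subsequence ending at index i:
i:      0  1  2  3  4  5  6  7  8
a[i]:  14  6 16 18  5  9  8 20 12
dp:     1  1  2  3  1  2  2  4  3
Maximum dp value is 4.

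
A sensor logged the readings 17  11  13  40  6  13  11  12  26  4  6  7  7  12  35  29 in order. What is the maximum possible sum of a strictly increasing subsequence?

90

Let S[i] be the best sum of a strictly increasing subsequence ending at i:
i:      1  2  3  4  5  6  7  8  9 10 11 12 13 14 15 16
a[i]:  17 11 13 40  6 13 11 12 26  4  6  7  7 12 35 29
S:     17 11 24 64  6 24 17 29 55  4 10 17 17 29 90 84
Maximum is 90 (e.g. 6 + 11 + 12 + 26 + 35).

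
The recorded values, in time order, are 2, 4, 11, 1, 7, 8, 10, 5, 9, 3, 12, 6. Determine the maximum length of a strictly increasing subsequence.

6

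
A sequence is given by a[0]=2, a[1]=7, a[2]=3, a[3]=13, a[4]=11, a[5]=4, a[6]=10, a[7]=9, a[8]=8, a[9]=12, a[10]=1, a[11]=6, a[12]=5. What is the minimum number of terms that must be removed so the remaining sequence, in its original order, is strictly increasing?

Fewest deletions = n − (longest strictly increasing subsequence).
Patience tails:
2 → extends → [2]
7 → extends → [2, 7]
3 → replaces 7 → [2, 3]
13 → extends → [2, 3, 13]
11 → replaces 13 → [2, 3, 11]
4 → replaces 11 → [2, 3, 4]
10 → extends → [2, 3, 4, 10]
9 → replaces 10 → [2, 3, 4, 9]
8 → replaces 9 → [2, 3, 4, 8]
12 → extends → [2, 3, 4, 8, 12]
1 → replaces 2 → [1, 3, 4, 8, 12]
6 → replaces 8 → [1, 3, 4, 6, 12]
5 → replaces 6 → [1, 3, 4, 5, 12]
Longest strictly increasing subsequence has length 5, so deletions = 13 − 5 = 8.

8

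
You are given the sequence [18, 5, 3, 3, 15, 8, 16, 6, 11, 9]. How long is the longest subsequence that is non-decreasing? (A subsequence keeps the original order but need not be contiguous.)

Let dp[i] be the length of the longest such subsequence ending at index i:
i:      1  2  3  4  5  6  7  8  9 10
a[i]:  18  5  3  3 15  8 16  6 11  9
dp:     1  1  1  2  3  3  4  3  4  4
Maximum dp value is 4.

4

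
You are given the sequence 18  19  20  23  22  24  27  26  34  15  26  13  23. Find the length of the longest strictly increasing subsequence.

Track the smallest tail for each achievable length (strict):
18 → extends → [18]
19 → extends → [18, 19]
20 → extends → [18, 19, 20]
23 → extends → [18, 19, 20, 23]
22 → replaces 23 → [18, 19, 20, 22]
24 → extends → [18, 19, 20, 22, 24]
27 → extends → [18, 19, 20, 22, 24, 27]
26 → replaces 27 → [18, 19, 20, 22, 24, 26]
34 → extends → [18, 19, 20, 22, 24, 26, 34]
15 → replaces 18 → [15, 19, 20, 22, 24, 26, 34]
26 → already a tail → [15, 19, 20, 22, 24, 26, 34]
13 → replaces 15 → [13, 19, 20, 22, 24, 26, 34]
23 → replaces 24 → [13, 19, 20, 22, 23, 26, 34]
Seven tails, so the longest strictly increasing subsequence has length 7 (e.g. 18, 19, 20, 23, 24, 27, 34).

7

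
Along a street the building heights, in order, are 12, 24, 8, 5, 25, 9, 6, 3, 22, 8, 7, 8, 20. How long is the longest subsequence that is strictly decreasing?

4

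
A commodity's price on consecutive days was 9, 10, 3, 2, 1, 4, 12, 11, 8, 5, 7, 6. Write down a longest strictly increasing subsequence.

3, 4, 5, 7

Patience tails give the LIS length; then backtrack through the dp parents:
9 → extends → [9]
10 → extends → [9, 10]
3 → replaces 9 → [3, 10]
2 → replaces 3 → [2, 10]
1 → replaces 2 → [1, 10]
4 → replaces 10 → [1, 4]
12 → extends → [1, 4, 12]
11 → replaces 12 → [1, 4, 11]
8 → replaces 11 → [1, 4, 8]
5 → replaces 8 → [1, 4, 5]
7 → extends → [1, 4, 5, 7]
6 → replaces 7 → [1, 4, 5, 6]
Length 4; one witness is 3, 4, 5, 7.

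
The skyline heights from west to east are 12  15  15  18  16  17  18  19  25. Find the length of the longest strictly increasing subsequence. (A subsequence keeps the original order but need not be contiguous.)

Let dp[i] be the length of the longest such subsequence ending at index i:
i:      1  2  3  4  5  6  7  8  9
a[i]:  12 15 15 18 16 17 18 19 25
dp:     1  2  2  3  3  4  5  6  7
Maximum dp value is 7.

7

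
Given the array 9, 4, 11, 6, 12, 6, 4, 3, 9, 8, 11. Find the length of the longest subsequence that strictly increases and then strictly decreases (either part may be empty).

6

inc[i] = longest strictly increasing subsequence ending at i; dec[i] = longest strictly decreasing subsequence starting at i:
i:      1  2  3  4  5  6  7  8  9 10 11
a[i]:   9  4 11  6 12  6  4  3  9  8 11
inc:    1  1  2  2  3  2  1  1  3  3  4
dec:    4  2  4  3  4  3  2  1  2  1  1
Best peak at i=5 (value 12): inc=3, dec=4, length 3+4−1 = 6.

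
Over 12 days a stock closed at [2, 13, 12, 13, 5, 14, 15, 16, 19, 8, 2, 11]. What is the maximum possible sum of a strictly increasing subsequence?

91

Let S[i] be the best sum of a strictly increasing subsequence ending at i:
i:      1  2  3  4  5  6  7  8  9 10 11 12
a[i]:   2 13 12 13  5 14 15 16 19  8  2 11
S:      2 15 14 27  7 41 56 72 91 15  2 26
Maximum is 91 (e.g. 2 + 12 + 13 + 14 + 15 + 16 + 19).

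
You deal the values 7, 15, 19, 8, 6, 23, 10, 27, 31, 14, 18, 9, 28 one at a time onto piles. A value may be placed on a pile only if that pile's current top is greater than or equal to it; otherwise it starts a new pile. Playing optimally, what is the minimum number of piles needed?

6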